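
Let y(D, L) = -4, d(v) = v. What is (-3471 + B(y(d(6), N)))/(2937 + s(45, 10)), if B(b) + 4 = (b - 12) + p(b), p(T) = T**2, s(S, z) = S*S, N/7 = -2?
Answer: -3475/4962 ≈ -0.70032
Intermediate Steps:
N = -14 (N = 7*(-2) = -14)
s(S, z) = S**2
B(b) = -16 + b + b**2 (B(b) = -4 + ((b - 12) + b**2) = -4 + ((-12 + b) + b**2) = -4 + (-12 + b + b**2) = -16 + b + b**2)
(-3471 + B(y(d(6), N)))/(2937 + s(45, 10)) = (-3471 + (-16 - 4 + (-4)**2))/(2937 + 45**2) = (-3471 + (-16 - 4 + 16))/(2937 + 2025) = (-3471 - 4)/4962 = -3475*1/4962 = -3475/4962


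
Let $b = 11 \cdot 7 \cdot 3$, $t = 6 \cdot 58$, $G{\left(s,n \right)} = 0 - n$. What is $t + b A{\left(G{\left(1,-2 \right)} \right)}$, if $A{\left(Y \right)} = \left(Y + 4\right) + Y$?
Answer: $2196$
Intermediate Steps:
$G{\left(s,n \right)} = - n$
$A{\left(Y \right)} = 4 + 2 Y$ ($A{\left(Y \right)} = \left(4 + Y\right) + Y = 4 + 2 Y$)
$t = 348$
$b = 231$ ($b = 77 \cdot 3 = 231$)
$t + b A{\left(G{\left(1,-2 \right)} \right)} = 348 + 231 \left(4 + 2 \left(\left(-1\right) \left(-2\right)\right)\right) = 348 + 231 \left(4 + 2 \cdot 2\right) = 348 + 231 \left(4 + 4\right) = 348 + 231 \cdot 8 = 348 + 1848 = 2196$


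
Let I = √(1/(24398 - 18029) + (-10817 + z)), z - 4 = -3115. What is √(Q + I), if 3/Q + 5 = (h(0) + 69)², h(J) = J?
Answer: √(144692362287 + 36015956196*I*√564977628039)/15145482 ≈ 7.6817 + 7.6817*I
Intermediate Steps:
z = -3111 (z = 4 - 3115 = -3111)
Q = 3/4756 (Q = 3/(-5 + (0 + 69)²) = 3/(-5 + 69²) = 3/(-5 + 4761) = 3/4756 ≈ 0.00063078)
I = I*√564977628039/6369 (I = √(1/(24398 - 18029) + (-10817 - 3111)) = √(1/6369 - 13928) = √(-88707431/6369) = I*√564977628039/6369 ≈ 118.02*I)
√(Q + I) = √(3/4756 + I*√564977628039/6369)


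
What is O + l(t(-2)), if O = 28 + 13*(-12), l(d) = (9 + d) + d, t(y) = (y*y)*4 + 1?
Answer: -85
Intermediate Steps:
t(y) = 1 + 4*y² (t(y) = y²*4 + 1 = 4*y² + 1 = 1 + 4*y²)
l(d) = 9 + 2*d
O = -128 (O = 28 - 156 = -128)
O + l(t(-2)) = -128 + (9 + 2*(1 + 4*(-2)²)) = -128 + (9 + 2*(1 + 4*4)) = -128 + (9 + 2*(1 + 16)) = -128 + (9 + 2*17) = -128 + (9 + 34) = -128 + 43 = -85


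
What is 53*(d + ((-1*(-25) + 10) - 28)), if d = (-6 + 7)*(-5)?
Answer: 106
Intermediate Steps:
d = -5 (d = 1*(-5) = -5)
53*(d + ((-1*(-25) + 10) - 28)) = 53*(-5 + ((-1*(-25) + 10) - 28)) = 53*(-5 + ((25 + 10) - 28)) = 53*(-5 + (35 - 28)) = 53*(-5 + 7) = 53*2 = 106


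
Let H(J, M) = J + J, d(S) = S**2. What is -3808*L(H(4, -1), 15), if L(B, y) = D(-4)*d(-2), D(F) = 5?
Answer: -76160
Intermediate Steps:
H(J, M) = 2*J
L(B, y) = 20 (L(B, y) = 5*(-2)**2 = 5*4 = 20)
-3808*L(H(4, -1), 15) = -3808*20 = -76160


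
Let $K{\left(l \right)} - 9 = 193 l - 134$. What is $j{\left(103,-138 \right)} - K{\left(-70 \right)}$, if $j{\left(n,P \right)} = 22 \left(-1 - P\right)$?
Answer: $16649$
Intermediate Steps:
$K{\left(l \right)} = -125 + 193 l$ ($K{\left(l \right)} = 9 + \left(193 l - 134\right) = 9 + \left(-134 + 193 l\right) = -125 + 193 l$)
$j{\left(n,P \right)} = -22 - 22 P$
$j{\left(103,-138 \right)} - K{\left(-70 \right)} = \left(-22 - -3036\right) - \left(-125 + 193 \left(-70\right)\right) = \left(-22 + 3036\right) - \left(-125 - 13510\right) = 3014 - -13635 = 3014 + 13635 = 16649$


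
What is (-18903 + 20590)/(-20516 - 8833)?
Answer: -1687/29349 ≈ -0.057481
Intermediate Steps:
(-18903 + 20590)/(-20516 - 8833) = 1687/(-29349) = 1687*(-1/29349) = -1687/29349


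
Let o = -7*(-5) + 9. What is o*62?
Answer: 2728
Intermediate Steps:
o = 44 (o = 35 + 9 = 44)
o*62 = 44*62 = 2728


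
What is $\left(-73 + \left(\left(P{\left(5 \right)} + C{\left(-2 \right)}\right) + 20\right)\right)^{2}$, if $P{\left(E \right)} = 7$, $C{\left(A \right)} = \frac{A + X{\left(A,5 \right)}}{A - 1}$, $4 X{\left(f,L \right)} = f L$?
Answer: $\frac{7921}{4} \approx 1980.3$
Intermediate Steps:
$X{\left(f,L \right)} = \frac{L f}{4}$ ($X{\left(f,L \right)} = \frac{f L}{4} = \frac{L f}{4}$)
$C{\left(A \right)} = \frac{9 A}{4 \left(-1 + A\right)}$ ($C{\left(A \right)} = \frac{A + \frac{1}{4} \cdot 5 A}{A - 1} = \frac{A + \frac{5 A}{4}}{-1 + A} = \frac{\frac{9}{4} A}{-1 + A} = \frac{9 A}{4 \left(-1 + A\right)}$)
$\left(-73 + \left(\left(P{\left(5 \right)} + C{\left(-2 \right)}\right) + 20\right)\right)^{2} = \left(-73 + \left(\left(7 + \frac{9}{4} \left(-2\right) \frac{1}{-1 - 2}\right) + 20\right)\right)^{2} = \left(-73 + \left(\left(7 + \frac{9}{4} \left(-2\right) \frac{1}{-3}\right) + 20\right)\right)^{2} = \left(-73 + \left(\left(7 + \frac{9}{4} \left(-2\right) \left(- \frac{1}{3}\right)\right) + 20\right)\right)^{2} = \left(-73 + \left(\left(7 + \frac{3}{2}\right) + 20\right)\right)^{2} = \left(-73 + \left(\frac{17}{2} + 20\right)\right)^{2} = \left(-73 + \frac{57}{2}\right)^{2} = \left(- \frac{89}{2}\right)^{2} = \frac{7921}{4}$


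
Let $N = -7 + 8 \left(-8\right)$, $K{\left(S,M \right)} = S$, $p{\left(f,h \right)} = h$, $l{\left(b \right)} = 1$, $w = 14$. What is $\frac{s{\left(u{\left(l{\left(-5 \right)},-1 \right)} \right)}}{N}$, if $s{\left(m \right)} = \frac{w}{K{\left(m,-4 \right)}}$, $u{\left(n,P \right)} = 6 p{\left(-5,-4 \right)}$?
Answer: $\frac{7}{852} \approx 0.008216$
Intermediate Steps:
$u{\left(n,P \right)} = -24$ ($u{\left(n,P \right)} = 6 \left(-4\right) = -24$)
$s{\left(m \right)} = \frac{14}{m}$
$N = -71$ ($N = -7 - 64 = -71$)
$\frac{s{\left(u{\left(l{\left(-5 \right)},-1 \right)} \right)}}{N} = \frac{14 \frac{1}{-24}}{-71} = 14 \left(- \frac{1}{24}\right) \left(- \frac{1}{71}\right) = \left(- \frac{7}{12}\right) \left(- \frac{1}{71}\right) = \frac{7}{852}$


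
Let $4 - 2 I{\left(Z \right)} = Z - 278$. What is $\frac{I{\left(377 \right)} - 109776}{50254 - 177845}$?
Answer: $\frac{219647}{255182} \approx 0.86075$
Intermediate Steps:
$I{\left(Z \right)} = 141 - \frac{Z}{2}$ ($I{\left(Z \right)} = 2 - \frac{Z - 278}{2} = 2 - \frac{-278 + Z}{2} = 2 - \left(-139 + \frac{Z}{2}\right) = 141 - \frac{Z}{2}$)
$\frac{I{\left(377 \right)} - 109776}{50254 - 177845} = \frac{\left(141 - \frac{377}{2}\right) - 109776}{50254 - 177845} = \frac{\left(141 - \frac{377}{2}\right) - 109776}{-127591} = \left(- \frac{95}{2} - 109776\right) \left(- \frac{1}{127591}\right) = \left(- \frac{219647}{2}\right) \left(- \frac{1}{127591}\right) = \frac{219647}{255182}$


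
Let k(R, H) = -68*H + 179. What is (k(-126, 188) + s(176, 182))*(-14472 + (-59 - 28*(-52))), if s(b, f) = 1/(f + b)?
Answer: 59002101175/358 ≈ 1.6481e+8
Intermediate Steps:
k(R, H) = 179 - 68*H
s(b, f) = 1/(b + f)
(k(-126, 188) + s(176, 182))*(-14472 + (-59 - 28*(-52))) = ((179 - 68*188) + 1/(176 + 182))*(-14472 + (-59 - 28*(-52))) = ((179 - 12784) + 1/358)*(-14472 + (-59 + 1456)) = (-12605 + 1/358)*(-14472 + 1397) = -4512589/358*(-13075) = 59002101175/358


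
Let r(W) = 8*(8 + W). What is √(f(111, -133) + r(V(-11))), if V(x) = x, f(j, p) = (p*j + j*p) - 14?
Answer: 2*I*√7391 ≈ 171.94*I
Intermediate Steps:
f(j, p) = -14 + 2*j*p (f(j, p) = (j*p + j*p) - 14 = 2*j*p - 14 = -14 + 2*j*p)
r(W) = 64 + 8*W
√(f(111, -133) + r(V(-11))) = √((-14 + 2*111*(-133)) + (64 + 8*(-11))) = √((-14 - 29526) + (64 - 88)) = √(-29540 - 24) = √(-29564) = 2*I*√7391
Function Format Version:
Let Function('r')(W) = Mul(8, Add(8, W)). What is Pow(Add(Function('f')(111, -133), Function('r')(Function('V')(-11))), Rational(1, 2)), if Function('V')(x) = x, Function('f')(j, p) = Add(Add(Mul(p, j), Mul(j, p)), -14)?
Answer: Mul(2, I, Pow(7391, Rational(1, 2))) ≈ Mul(171.94, I)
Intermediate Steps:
Function('f')(j, p) = Add(-14, Mul(2, j, p)) (Function('f')(j, p) = Add(Add(Mul(j, p), Mul(j, p)), -14) = Add(Mul(2, j, p), -14) = Add(-14, Mul(2, j, p)))
Function('r')(W) = Add(64, Mul(8, W))
Pow(Add(Function('f')(111, -133), Function('r')(Function('V')(-11))), Rational(1, 2)) = Pow(Add(Add(-14, Mul(2, 111, -133)), Add(64, Mul(8, -11))), Rational(1, 2)) = Pow(Add(Add(-14, -29526), Add(64, -88)), Rational(1, 2)) = Pow(Add(-29540, -24), Rational(1, 2)) = Pow(-29564, Rational(1, 2)) = Mul(2, I, Pow(7391, Rational(1, 2)))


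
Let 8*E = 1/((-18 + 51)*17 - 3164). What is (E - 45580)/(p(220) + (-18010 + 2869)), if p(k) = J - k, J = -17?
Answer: 949157921/320231472 ≈ 2.9640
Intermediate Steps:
p(k) = -17 - k
E = -1/20824 (E = 1/(8*((-18 + 51)*17 - 3164)) = 1/(8*(33*17 - 3164)) = 1/(8*(561 - 3164)) = (⅛)/(-2603) = (⅛)*(-1/2603) = -1/20824 ≈ -4.8021e-5)
(E - 45580)/(p(220) + (-18010 + 2869)) = (-1/20824 - 45580)/((-17 - 1*220) + (-18010 + 2869)) = -949157921/(20824*((-17 - 220) - 15141)) = -949157921/(20824*(-237 - 15141)) = -949157921/20824/(-15378) = -949157921/20824*(-1/15378) = 949157921/320231472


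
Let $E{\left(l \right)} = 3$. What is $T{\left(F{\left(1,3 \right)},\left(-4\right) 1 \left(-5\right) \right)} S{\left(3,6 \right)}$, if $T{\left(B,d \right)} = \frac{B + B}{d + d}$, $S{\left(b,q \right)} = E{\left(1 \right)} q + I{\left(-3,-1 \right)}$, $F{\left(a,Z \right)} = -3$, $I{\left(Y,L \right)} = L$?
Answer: $- \frac{51}{20} \approx -2.55$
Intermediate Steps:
$S{\left(b,q \right)} = -1 + 3 q$ ($S{\left(b,q \right)} = 3 q - 1 = -1 + 3 q$)
$T{\left(B,d \right)} = \frac{B}{d}$ ($T{\left(B,d \right)} = \frac{2 B}{2 d} = 2 B \frac{1}{2 d} = \frac{B}{d}$)
$T{\left(F{\left(1,3 \right)},\left(-4\right) 1 \left(-5\right) \right)} S{\left(3,6 \right)} = - \frac{3}{\left(-4\right) 1 \left(-5\right)} \left(-1 + 3 \cdot 6\right) = - \frac{3}{\left(-4\right) \left(-5\right)} \left(-1 + 18\right) = - \frac{3}{20} \cdot 17 = \left(-3\right) \frac{1}{20} \cdot 17 = \left(- \frac{3}{20}\right) 17 = - \frac{51}{20}$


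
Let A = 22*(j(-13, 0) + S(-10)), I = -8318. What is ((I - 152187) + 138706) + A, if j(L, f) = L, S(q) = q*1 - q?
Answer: -22085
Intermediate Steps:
S(q) = 0 (S(q) = q - q = 0)
A = -286 (A = 22*(-13 + 0) = 22*(-13) = -286)
((I - 152187) + 138706) + A = ((-8318 - 152187) + 138706) - 286 = (-160505 + 138706) - 286 = -21799 - 286 = -22085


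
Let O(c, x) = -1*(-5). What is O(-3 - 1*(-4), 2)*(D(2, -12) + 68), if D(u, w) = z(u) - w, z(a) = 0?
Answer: 400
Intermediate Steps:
O(c, x) = 5
D(u, w) = -w (D(u, w) = 0 - w = -w)
O(-3 - 1*(-4), 2)*(D(2, -12) + 68) = 5*(-1*(-12) + 68) = 5*(12 + 68) = 5*80 = 400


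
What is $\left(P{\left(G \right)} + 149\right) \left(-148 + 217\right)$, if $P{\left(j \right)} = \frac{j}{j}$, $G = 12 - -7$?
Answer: $10350$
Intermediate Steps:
$G = 19$ ($G = 12 + 7 = 19$)
$P{\left(j \right)} = 1$
$\left(P{\left(G \right)} + 149\right) \left(-148 + 217\right) = \left(1 + 149\right) \left(-148 + 217\right) = 150 \cdot 69 = 10350$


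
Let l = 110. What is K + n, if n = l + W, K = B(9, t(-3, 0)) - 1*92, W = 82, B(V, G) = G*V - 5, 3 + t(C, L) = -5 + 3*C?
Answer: -58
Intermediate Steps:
t(C, L) = -8 + 3*C (t(C, L) = -3 + (-5 + 3*C) = -8 + 3*C)
B(V, G) = -5 + G*V
K = -250 (K = (-5 + (-8 + 3*(-3))*9) - 1*92 = (-5 + (-8 - 9)*9) - 92 = (-5 - 17*9) - 92 = (-5 - 153) - 92 = -158 - 92 = -250)
n = 192 (n = 110 + 82 = 192)
K + n = -250 + 192 = -58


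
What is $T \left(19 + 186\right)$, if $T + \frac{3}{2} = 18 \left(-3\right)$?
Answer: $- \frac{22755}{2} \approx -11378.0$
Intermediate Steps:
$T = - \frac{111}{2}$ ($T = - \frac{3}{2} + 18 \left(-3\right) = - \frac{3}{2} - 54 = - \frac{111}{2} \approx -55.5$)
$T \left(19 + 186\right) = - \frac{111 \left(19 + 186\right)}{2} = \left(- \frac{111}{2}\right) 205 = - \frac{22755}{2}$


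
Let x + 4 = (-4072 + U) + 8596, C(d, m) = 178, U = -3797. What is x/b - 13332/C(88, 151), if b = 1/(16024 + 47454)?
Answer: 4084612200/89 ≈ 4.5895e+7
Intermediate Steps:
x = 723 (x = -4 + ((-4072 - 3797) + 8596) = -4 + (-7869 + 8596) = -4 + 727 = 723)
b = 1/63478 ≈ 1.5753e-5
x/b - 13332/C(88, 151) = 723/(1/63478) - 13332/178 = 723*63478 - 13332*1/178 = 45894594 - 6666/89 = 4084612200/89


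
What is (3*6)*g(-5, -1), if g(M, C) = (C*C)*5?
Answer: 90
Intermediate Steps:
g(M, C) = 5*C² (g(M, C) = C²*5 = 5*C²)
(3*6)*g(-5, -1) = (3*6)*(5*(-1)²) = 18*(5*1) = 18*5 = 90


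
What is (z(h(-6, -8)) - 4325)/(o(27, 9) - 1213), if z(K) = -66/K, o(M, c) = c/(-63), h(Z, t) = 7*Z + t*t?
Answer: 7574/2123 ≈ 3.5676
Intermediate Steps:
h(Z, t) = t² + 7*Z (h(Z, t) = 7*Z + t² = t² + 7*Z)
o(M, c) = -c/63 (o(M, c) = c*(-1/63) = -c/63)
(z(h(-6, -8)) - 4325)/(o(27, 9) - 1213) = (-66/((-8)² + 7*(-6)) - 4325)/(-1/63*9 - 1213) = (-66/(64 - 42) - 4325)/(-⅐ - 1213) = (-66/22 - 4325)/(-8492/7) = (-66*1/22 - 4325)*(-7/8492) = (-3 - 4325)*(-7/8492) = -4328*(-7/8492) = 7574/2123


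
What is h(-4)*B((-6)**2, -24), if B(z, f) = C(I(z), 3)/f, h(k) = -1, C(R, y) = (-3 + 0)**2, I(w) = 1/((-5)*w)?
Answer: 3/8 ≈ 0.37500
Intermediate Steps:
I(w) = -1/(5*w)
C(R, y) = 9 (C(R, y) = (-3)**2 = 9)
B(z, f) = 9/f
h(-4)*B((-6)**2, -24) = -9/(-24) = -9*(-1)/24 = -1*(-3/8) = 3/8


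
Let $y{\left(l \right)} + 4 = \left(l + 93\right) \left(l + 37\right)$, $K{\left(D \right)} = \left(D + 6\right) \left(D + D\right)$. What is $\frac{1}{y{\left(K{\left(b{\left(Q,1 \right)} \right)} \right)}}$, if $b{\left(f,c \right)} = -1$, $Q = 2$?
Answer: $\frac{1}{2237} \approx 0.00044703$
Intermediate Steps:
$K{\left(D \right)} = 2 D \left(6 + D\right)$ ($K{\left(D \right)} = \left(6 + D\right) 2 D = 2 D \left(6 + D\right)$)
$y{\left(l \right)} = -4 + \left(37 + l\right) \left(93 + l\right)$ ($y{\left(l \right)} = -4 + \left(l + 93\right) \left(l + 37\right) = -4 + \left(93 + l\right) \left(37 + l\right) = -4 + \left(37 + l\right) \left(93 + l\right)$)
$\frac{1}{y{\left(K{\left(b{\left(Q,1 \right)} \right)} \right)}} = \frac{1}{3437 + \left(2 \left(-1\right) \left(6 - 1\right)\right)^{2} + 130 \cdot 2 \left(-1\right) \left(6 - 1\right)} = \frac{1}{3437 + \left(2 \left(-1\right) 5\right)^{2} + 130 \cdot 2 \left(-1\right) 5} = \frac{1}{3437 + \left(-10\right)^{2} + 130 \left(-10\right)} = \frac{1}{3437 + 100 - 1300} = \frac{1}{2237}$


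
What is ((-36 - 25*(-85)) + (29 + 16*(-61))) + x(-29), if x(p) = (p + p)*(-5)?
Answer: 1432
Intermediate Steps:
x(p) = -10*p (x(p) = (2*p)*(-5) = -10*p)
((-36 - 25*(-85)) + (29 + 16*(-61))) + x(-29) = ((-36 - 25*(-85)) + (29 + 16*(-61))) - 10*(-29) = ((-36 + 2125) + (29 - 976)) + 290 = (2089 - 947) + 290 = 1142 + 290 = 1432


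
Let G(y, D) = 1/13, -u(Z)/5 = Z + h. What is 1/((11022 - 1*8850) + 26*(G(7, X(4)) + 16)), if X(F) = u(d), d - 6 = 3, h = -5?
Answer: 1/2590 ≈ 0.00038610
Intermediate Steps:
d = 9 (d = 6 + 3 = 9)
u(Z) = 25 - 5*Z (u(Z) = -5*(Z - 5) = -5*(-5 + Z) = 25 - 5*Z)
X(F) = -20 (X(F) = 25 - 5*9 = 25 - 45 = -20)
G(y, D) = 1/13
1/((11022 - 1*8850) + 26*(G(7, X(4)) + 16)) = 1/((11022 - 1*8850) + 26*(1/13 + 16)) = 1/((11022 - 8850) + 26*(209/13)) = 1/(2172 + 418) = 1/2590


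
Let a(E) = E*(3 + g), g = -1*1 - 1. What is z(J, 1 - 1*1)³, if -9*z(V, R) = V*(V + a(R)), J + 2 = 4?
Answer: -64/729 ≈ -0.087791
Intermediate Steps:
g = -2 (g = -1 - 1 = -2)
a(E) = E (a(E) = E*(3 - 2) = E*1 = E)
J = 2 (J = -2 + 4 = 2)
z(V, R) = -V*(R + V)/9 (z(V, R) = -V*(V + R)/9 = -V*(R + V)/9)
z(J, 1 - 1*1)³ = (-⅑*2*((1 - 1*1) + 2))³ = (-⅑*2*((1 - 1) + 2))³ = (-⅑*2*(0 + 2))³ = (-⅑*2*2)³ = (-4/9)³ = -64/729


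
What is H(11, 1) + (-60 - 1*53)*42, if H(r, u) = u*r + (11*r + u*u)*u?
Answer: -4613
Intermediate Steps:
H(r, u) = r*u + u*(u**2 + 11*r) (H(r, u) = r*u + (11*r + u**2)*u = r*u + (u**2 + 11*r)*u = r*u + u*(u**2 + 11*r))
H(11, 1) + (-60 - 1*53)*42 = 1*(1**2 + 12*11) + (-60 - 1*53)*42 = 1*(1 + 132) + (-60 - 53)*42 = 1*133 - 113*42 = 133 - 4746 = -4613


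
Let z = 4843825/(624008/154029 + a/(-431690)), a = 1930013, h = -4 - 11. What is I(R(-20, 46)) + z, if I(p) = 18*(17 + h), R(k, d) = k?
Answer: -322078380889594398/27899958857 ≈ -1.1544e+7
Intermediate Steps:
h = -15
I(p) = 36 (I(p) = 18*(17 - 15) = 18*2 = 36)
z = -322079385288113250/27899958857 (z = 4843825/(624008/154029 + 1930013/(-431690)) = 4843825/(624008*(1/154029) + 1930013*(-1/431690)) = 4843825/(624008/154029 - 1930013/431690) = 4843825/(-27899958857/66492779010) = 4843825*(-66492779010/27899958857) = -322079385288113250/27899958857 ≈ -1.1544e+7)
I(R(-20, 46)) + z = 36 - 322079385288113250/27899958857 = -322078380889594398/27899958857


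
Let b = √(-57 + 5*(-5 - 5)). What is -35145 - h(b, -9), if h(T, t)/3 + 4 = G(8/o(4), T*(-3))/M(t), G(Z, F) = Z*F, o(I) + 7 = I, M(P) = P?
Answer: -35133 + 8*I*√107/3 ≈ -35133.0 + 27.584*I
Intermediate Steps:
b = I*√107 (b = √(-57 + 5*(-10)) = √(-57 - 50) = √(-107) = I*√107 ≈ 10.344*I)
o(I) = -7 + I
G(Z, F) = F*Z
h(T, t) = -12 + 24*T/t (h(T, t) = -12 + 3*(((T*(-3))*(8/(-7 + 4)))/t) = -12 + 3*(((-3*T)*(8/(-3)))/t) = -12 + 3*(((-3*T)*(8*(-⅓)))/t) = -12 + 3*((-3*T*(-8/3))/t) = -12 + 3*((8*T)/t) = -12 + 3*(8*T/t) = -12 + 24*T/t)
-35145 - h(b, -9) = -35145 - (-12 + 24*(I*√107)/(-9)) = -35145 - (-12 + 24*(I*√107)*(-⅑)) = -35145 - (-12 - 8*I*√107/3) = -35145 + (12 + 8*I*√107/3) = -35133 + 8*I*√107/3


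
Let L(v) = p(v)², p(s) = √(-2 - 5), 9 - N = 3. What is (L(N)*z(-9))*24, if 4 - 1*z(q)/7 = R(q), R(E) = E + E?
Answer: -25872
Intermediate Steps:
N = 6 (N = 9 - 1*3 = 9 - 3 = 6)
R(E) = 2*E
z(q) = 28 - 14*q
p(s) = I*√7 (p(s) = √(-7) = I*√7)
L(v) = -7 (L(v) = (I*√7)² = -7)
(L(N)*z(-9))*24 = -7*(28 - 14*(-9))*24 = -7*(28 + 126)*24 = -7*154*24 = -1078*24 = -25872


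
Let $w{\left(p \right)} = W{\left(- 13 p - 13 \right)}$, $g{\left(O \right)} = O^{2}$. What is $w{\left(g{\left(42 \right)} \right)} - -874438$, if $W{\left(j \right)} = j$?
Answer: $851493$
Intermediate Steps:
$w{\left(p \right)} = -13 - 13 p$ ($w{\left(p \right)} = - 13 p - 13 = -13 - 13 p$)
$w{\left(g{\left(42 \right)} \right)} - -874438 = \left(-13 - 13 \cdot 42^{2}\right) - -874438 = \left(-13 - 22932\right) + 874438 = -22945 + 874438 = 851493$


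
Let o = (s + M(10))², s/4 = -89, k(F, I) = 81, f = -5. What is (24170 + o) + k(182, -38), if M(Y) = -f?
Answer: 147452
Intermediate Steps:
M(Y) = 5 (M(Y) = -1*(-5) = 5)
s = -356 (s = 4*(-89) = -356)
o = 123201 (o = (-356 + 5)² = (-351)² = 123201)
(24170 + o) + k(182, -38) = (24170 + 123201) + 81 = 147371 + 81 = 147452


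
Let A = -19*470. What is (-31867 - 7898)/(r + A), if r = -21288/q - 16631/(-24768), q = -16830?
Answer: 920881051200/206756812127 ≈ 4.4539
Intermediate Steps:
r = 44842273/23158080 (r = -21288/(-16830) - 16631/(-24768) = -21288*(-1/16830) - 16631*(-1/24768) = 3548/2805 + 16631/24768 = 44842273/23158080 ≈ 1.9364)
A = -8930
(-31867 - 7898)/(r + A) = (-31867 - 7898)/(44842273/23158080 - 8930) = -39765/(-206756812127/23158080) = -39765*(-23158080/206756812127) = 920881051200/206756812127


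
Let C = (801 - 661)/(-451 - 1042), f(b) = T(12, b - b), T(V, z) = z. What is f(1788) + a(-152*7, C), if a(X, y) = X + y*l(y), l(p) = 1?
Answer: -1588692/1493 ≈ -1064.1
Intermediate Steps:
f(b) = 0 (f(b) = b - b = 0)
C = -140/1493 (C = 140/(-1493) = 140*(-1/1493) = -140/1493 ≈ -0.093771)
a(X, y) = X + y (a(X, y) = X + y*1 = X + y)
f(1788) + a(-152*7, C) = 0 + (-152*7 - 140/1493) = 0 + (-1064 - 140/1493) = 0 - 1588692/1493 = -1588692/1493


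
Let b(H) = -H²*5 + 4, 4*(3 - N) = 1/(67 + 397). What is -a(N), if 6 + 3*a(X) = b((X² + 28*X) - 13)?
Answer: 379568449291788037/35598618329088 ≈ 10662.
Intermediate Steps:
N = 5567/1856 (N = 3 - 1/(4*(67 + 397)) = 3 - ¼/464 = 3 - ¼*1/464 = 3 - 1/1856 = 5567/1856 ≈ 2.9995)
b(H) = 4 - 5*H² (b(H) = -5*H² + 4 = 4 - 5*H²)
a(X) = -⅔ - 5*(-13 + X² + 28*X)²/3 (a(X) = -2 + (4 - 5*((X² + 28*X) - 13)²)/3 = -2 + (4 - 5*(-13 + X² + 28*X)²)/3 = -2 + (4/3 - 5*(-13 + X² + 28*X)²/3) = -⅔ - 5*(-13 + X² + 28*X)²/3)
-a(N) = -(-⅔ - 5*(-13 + (5567/1856)² + 28*(5567/1856))²/3) = -(-⅔ - 5*(-13 + 30991489/3444736 + 38969/464)²/3) = -(-⅔ - 5*(275515777/3444736)²/3) = -(-⅔ - 5/3*75908943375913729/11866206109696) = -(-⅔ - 379544716879568645/35598618329088) = -1*(-379568449291788037/35598618329088) = 379568449291788037/35598618329088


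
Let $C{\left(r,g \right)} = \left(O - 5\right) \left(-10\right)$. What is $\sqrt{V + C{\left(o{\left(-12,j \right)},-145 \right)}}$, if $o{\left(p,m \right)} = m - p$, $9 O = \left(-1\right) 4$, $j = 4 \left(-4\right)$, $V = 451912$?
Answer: $\frac{\sqrt{4067698}}{3} \approx 672.28$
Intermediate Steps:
$j = -16$
$O = - \frac{4}{9}$ ($O = \frac{\left(-1\right) 4}{9} = \frac{1}{9} \left(-4\right) = - \frac{4}{9} \approx -0.44444$)
$C{\left(r,g \right)} = \frac{490}{9}$ ($C{\left(r,g \right)} = \left(- \frac{4}{9} - 5\right) \left(-10\right) = \left(- \frac{49}{9}\right) \left(-10\right) = \frac{490}{9}$)
$\sqrt{V + C{\left(o{\left(-12,j \right)},-145 \right)}} = \sqrt{451912 + \frac{490}{9}} = \sqrt{\frac{4067698}{9}} = \frac{\sqrt{4067698}}{3}$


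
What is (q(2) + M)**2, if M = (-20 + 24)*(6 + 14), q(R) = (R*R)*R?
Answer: 7744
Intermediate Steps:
q(R) = R**3 (q(R) = R**2*R = R**3)
M = 80 (M = 4*20 = 80)
(q(2) + M)**2 = (2**3 + 80)**2 = (8 + 80)**2 = 88**2 = 7744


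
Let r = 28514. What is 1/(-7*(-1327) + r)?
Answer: 1/37803 ≈ 2.6453e-5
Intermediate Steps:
1/(-7*(-1327) + r) = 1/(-7*(-1327) + 28514) = 1/(9289 + 28514) = 1/37803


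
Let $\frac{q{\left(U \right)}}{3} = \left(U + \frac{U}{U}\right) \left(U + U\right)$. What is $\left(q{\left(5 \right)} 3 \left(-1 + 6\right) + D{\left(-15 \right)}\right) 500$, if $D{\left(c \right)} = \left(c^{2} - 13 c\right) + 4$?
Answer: $1562000$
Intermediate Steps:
$D{\left(c \right)} = 4 + c^{2} - 13 c$
$q{\left(U \right)} = 6 U \left(1 + U\right)$ ($q{\left(U \right)} = 3 \left(U + \frac{U}{U}\right) \left(U + U\right) = 3 \left(U + 1\right) 2 U = 3 \left(1 + U\right) 2 U = 3 \cdot 2 U \left(1 + U\right) = 6 U \left(1 + U\right)$)
$\left(q{\left(5 \right)} 3 \left(-1 + 6\right) + D{\left(-15 \right)}\right) 500 = \left(6 \cdot 5 \left(1 + 5\right) 3 \left(-1 + 6\right) + \left(4 + \left(-15\right)^{2} - -195\right)\right) 500 = \left(6 \cdot 5 \cdot 6 \cdot 3 \cdot 5 + \left(4 + 225 + 195\right)\right) 500 = \left(180 \cdot 3 \cdot 5 + 424\right) 500 = \left(540 \cdot 5 + 424\right) 500 = \left(2700 + 424\right) 500 = 3124 \cdot 500 = 1562000$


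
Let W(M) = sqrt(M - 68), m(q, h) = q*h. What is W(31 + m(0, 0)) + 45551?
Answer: 45551 + I*sqrt(37) ≈ 45551.0 + 6.0828*I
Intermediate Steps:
m(q, h) = h*q
W(M) = sqrt(-68 + M)
W(31 + m(0, 0)) + 45551 = sqrt(-68 + (31 + 0*0)) + 45551 = sqrt(-68 + (31 + 0)) + 45551 = sqrt(-68 + 31) + 45551 = sqrt(-37) + 45551 = I*sqrt(37) + 45551 = 45551 + I*sqrt(37)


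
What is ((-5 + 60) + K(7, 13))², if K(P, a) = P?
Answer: 3844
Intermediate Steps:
((-5 + 60) + K(7, 13))² = ((-5 + 60) + 7)² = (55 + 7)² = 62² = 3844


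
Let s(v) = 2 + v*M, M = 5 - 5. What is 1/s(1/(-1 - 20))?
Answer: ½ ≈ 0.50000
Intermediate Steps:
M = 0
s(v) = 2 (s(v) = 2 + v*0 = 2 + 0 = 2)
1/s(1/(-1 - 20)) = 1/2 = ½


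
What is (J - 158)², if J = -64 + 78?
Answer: 20736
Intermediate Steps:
J = 14
(J - 158)² = (14 - 158)² = (-144)² = 20736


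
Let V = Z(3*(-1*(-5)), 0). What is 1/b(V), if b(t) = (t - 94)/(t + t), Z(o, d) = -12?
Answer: 12/53 ≈ 0.22642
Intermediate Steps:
V = -12
b(t) = (-94 + t)/(2*t) (b(t) = (-94 + t)/((2*t)) = (-94 + t)*(1/(2*t)) = (-94 + t)/(2*t))
1/b(V) = 1/((½)*(-94 - 12)/(-12)) = 1/((½)*(-1/12)*(-106)) = 1/(53/12) = 12/53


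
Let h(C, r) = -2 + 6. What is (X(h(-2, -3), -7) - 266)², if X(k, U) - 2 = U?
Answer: 73441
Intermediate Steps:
h(C, r) = 4
X(k, U) = 2 + U
(X(h(-2, -3), -7) - 266)² = ((2 - 7) - 266)² = (-5 - 266)² = (-271)² = 73441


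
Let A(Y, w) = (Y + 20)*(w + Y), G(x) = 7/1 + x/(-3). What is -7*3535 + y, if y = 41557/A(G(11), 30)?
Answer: -172840987/7000 ≈ -24692.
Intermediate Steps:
G(x) = 7 - x/3 (G(x) = 7*1 + x*(-⅓) = 7 - x/3)
A(Y, w) = (20 + Y)*(Y + w)
y = 374013/7000 (y = 41557/((7 - ⅓*11)² + 20*(7 - ⅓*11) + 20*30 + (7 - ⅓*11)*30) = 41557/((7 - 11/3)² + 20*(7 - 11/3) + 600 + (7 - 11/3)*30) = 41557/((10/3)² + 20*(10/3) + 600 + (10/3)*30) = 41557/(100/9 + 200/3 + 600 + 100) = 41557/(7000/9) = 41557*(9/7000) = 374013/7000 ≈ 53.430)
-7*3535 + y = -7*3535 + 374013/7000 = -24745 + 374013/7000 = -172840987/7000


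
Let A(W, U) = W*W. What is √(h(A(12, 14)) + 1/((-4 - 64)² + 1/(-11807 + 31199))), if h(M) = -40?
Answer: 2*I*√80404159686532378/89668609 ≈ 6.3245*I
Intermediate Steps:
A(W, U) = W²
√(h(A(12, 14)) + 1/((-4 - 64)² + 1/(-11807 + 31199))) = √(-40 + 1/((-4 - 64)² + 1/(-11807 + 31199))) = √(-40 + 1/((-68)² + 1/19392)) = √(-40 + 1/(4624 + 1/19392)) = √(-40 + 1/(89668609/19392)) = √(-40 + 19392/89668609) = √(-3586724968/89668609) = 2*I*√80404159686532378/89668609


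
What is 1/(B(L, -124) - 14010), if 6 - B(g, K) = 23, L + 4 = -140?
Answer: -1/14027 ≈ -7.1291e-5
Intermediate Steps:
L = -144 (L = -4 - 140 = -144)
B(g, K) = -17 (B(g, K) = 6 - 1*23 = 6 - 23 = -17)
1/(B(L, -124) - 14010) = 1/(-17 - 14010) = 1/(-14027) = -1/14027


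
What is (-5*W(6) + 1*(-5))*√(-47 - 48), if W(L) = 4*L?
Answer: -125*I*√95 ≈ -1218.3*I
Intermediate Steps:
(-5*W(6) + 1*(-5))*√(-47 - 48) = (-20*6 + 1*(-5))*√(-47 - 48) = (-5*24 - 5)*√(-95) = (-120 - 5)*(I*√95) = -125*I*√95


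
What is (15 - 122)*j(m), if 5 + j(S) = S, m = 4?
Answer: 107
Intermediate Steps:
j(S) = -5 + S
(15 - 122)*j(m) = (15 - 122)*(-5 + 4) = -107*(-1) = 107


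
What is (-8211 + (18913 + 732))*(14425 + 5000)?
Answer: 222105450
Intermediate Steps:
(-8211 + (18913 + 732))*(14425 + 5000) = (-8211 + 19645)*19425 = 11434*19425 = 222105450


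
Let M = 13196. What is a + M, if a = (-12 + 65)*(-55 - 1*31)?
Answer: 8638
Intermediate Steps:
a = -4558 (a = 53*(-55 - 31) = 53*(-86) = -4558)
a + M = -4558 + 13196 = 8638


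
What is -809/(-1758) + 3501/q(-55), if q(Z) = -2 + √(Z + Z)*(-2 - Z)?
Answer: (-6153140*I + 42877*√110)/(1758*(2*I + 53*√110)) ≈ 0.43752 - 6.2982*I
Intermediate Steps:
q(Z) = -2 + √2*√Z*(-2 - Z) (q(Z) = -2 + √(2*Z)*(-2 - Z) = -2 + (√2*√Z)*(-2 - Z) = -2 + √2*√Z*(-2 - Z))
-809/(-1758) + 3501/q(-55) = -809/(-1758) + 3501/(-2 - √2*(-55)^(3/2) - 2*√2*√(-55)) = -809*(-1/1758) + 3501/(-2 - √2*(-55*I*√55) - 2*√2*I*√55) = 809/1758 + 3501/(-2 + 55*I*√110 - 2*I*√110) = 809/1758 + 3501/(-2 + 53*I*√110)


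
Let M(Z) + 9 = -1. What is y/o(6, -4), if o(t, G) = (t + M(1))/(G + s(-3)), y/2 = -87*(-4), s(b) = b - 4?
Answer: 1914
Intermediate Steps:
M(Z) = -10 (M(Z) = -9 - 1 = -10)
s(b) = -4 + b
y = 696 (y = 2*(-87*(-4)) = 2*348 = 696)
o(t, G) = (-10 + t)/(-7 + G) (o(t, G) = (t - 10)/(G + (-4 - 3)) = (-10 + t)/(G - 7) = (-10 + t)/(-7 + G))
y/o(6, -4) = 696/(((-10 + 6)/(-7 - 4))) = 696/((-4/(-11))) = 696/((-1/11*(-4))) = 696/(4/11) = 696*(11/4) = 1914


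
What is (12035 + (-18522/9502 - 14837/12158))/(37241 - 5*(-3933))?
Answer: 694990503205/3287041816148 ≈ 0.21143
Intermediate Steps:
(12035 + (-18522/9502 - 14837/12158))/(37241 - 5*(-3933)) = (12035 + (-18522*1/9502 - 14837*1/12158))/(37241 + 19665) = (12035 + (-9261/4751 - 14837/12158))/56906 = (12035 - 183085825/57762658)*(1/56906) = (694990503205/57762658)*(1/56906) = 694990503205/3287041816148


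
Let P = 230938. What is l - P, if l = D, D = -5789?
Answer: -236727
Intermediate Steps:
l = -5789
l - P = -5789 - 1*230938 = -5789 - 230938 = -236727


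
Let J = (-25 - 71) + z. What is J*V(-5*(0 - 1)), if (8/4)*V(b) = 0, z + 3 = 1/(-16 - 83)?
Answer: 0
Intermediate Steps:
z = -298/99 (z = -3 + 1/(-16 - 83) = -3 + 1/(-99) = -3 - 1/99 = -298/99 ≈ -3.0101)
V(b) = 0 (V(b) = (½)*0 = 0)
J = -9802/99 (J = (-25 - 71) - 298/99 = -96 - 298/99 = -9802/99 ≈ -99.010)
J*V(-5*(0 - 1)) = -9802/99*0 = 0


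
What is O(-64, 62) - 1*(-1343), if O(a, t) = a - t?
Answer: 1217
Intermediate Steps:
O(-64, 62) - 1*(-1343) = (-64 - 1*62) - 1*(-1343) = (-64 - 62) + 1343 = -126 + 1343 = 1217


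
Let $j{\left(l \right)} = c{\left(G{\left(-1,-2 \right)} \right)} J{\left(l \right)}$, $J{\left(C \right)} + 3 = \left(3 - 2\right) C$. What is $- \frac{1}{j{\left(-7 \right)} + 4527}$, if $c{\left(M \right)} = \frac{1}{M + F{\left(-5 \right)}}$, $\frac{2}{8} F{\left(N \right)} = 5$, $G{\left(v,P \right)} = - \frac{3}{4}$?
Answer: $- \frac{77}{348539} \approx -0.00022092$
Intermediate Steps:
$G{\left(v,P \right)} = - \frac{3}{4}$ ($G{\left(v,P \right)} = \left(-3\right) \frac{1}{4} = - \frac{3}{4}$)
$F{\left(N \right)} = 20$ ($F{\left(N \right)} = 4 \cdot 5 = 20$)
$J{\left(C \right)} = -3 + C$ ($J{\left(C \right)} = -3 + \left(3 - 2\right) C = -3 + 1 C = -3 + C$)
$c{\left(M \right)} = \frac{1}{20 + M}$ ($c{\left(M \right)} = \frac{1}{M + 20} = \frac{1}{20 + M}$)
$j{\left(l \right)} = - \frac{12}{77} + \frac{4 l}{77}$ ($j{\left(l \right)} = \frac{-3 + l}{20 - \frac{3}{4}} = \frac{-3 + l}{\frac{77}{4}} = \frac{4 \left(-3 + l\right)}{77} = - \frac{12}{77} + \frac{4 l}{77}$)
$- \frac{1}{j{\left(-7 \right)} + 4527} = - \frac{1}{\left(- \frac{12}{77} + \frac{4}{77} \left(-7\right)\right) + 4527} = - \frac{1}{\left(- \frac{12}{77} - \frac{4}{11}\right) + 4527} = - \frac{1}{- \frac{40}{77} + 4527} = - \frac{1}{\frac{348539}{77}} = \left(-1\right) \frac{77}{348539} = - \frac{77}{348539}$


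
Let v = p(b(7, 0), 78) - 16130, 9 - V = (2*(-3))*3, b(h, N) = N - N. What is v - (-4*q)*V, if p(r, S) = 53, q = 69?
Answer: -8625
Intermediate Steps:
b(h, N) = 0
V = 27 (V = 9 - 2*(-3)*3 = 9 - (-6)*3 = 9 - 1*(-18) = 9 + 18 = 27)
v = -16077 (v = 53 - 16130 = -16077)
v - (-4*q)*V = -16077 - (-4*69)*27 = -16077 - (-276)*27 = -16077 - 1*(-7452) = -16077 + 7452 = -8625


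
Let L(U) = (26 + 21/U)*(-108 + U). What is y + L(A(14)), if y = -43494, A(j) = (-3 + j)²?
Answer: -5221603/121 ≈ -43154.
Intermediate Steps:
L(U) = (-108 + U)*(26 + 21/U)
y + L(A(14)) = -43494 + (-2787 - 2268/(-3 + 14)² + 26*(-3 + 14)²) = -43494 + (-2787 - 2268/(11²) + 26*11²) = -43494 + (-2787 - 2268/121 + 26*121) = -43494 + (-2787 - 2268*1/121 + 3146) = -43494 + (-2787 - 2268/121 + 3146) = -43494 + 41171/121 = -5221603/121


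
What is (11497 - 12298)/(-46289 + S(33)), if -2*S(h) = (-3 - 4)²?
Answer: 1602/92627 ≈ 0.017295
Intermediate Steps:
S(h) = -49/2 (S(h) = -(-3 - 4)²/2 = -½*(-7)² = -½*49 = -49/2)
(11497 - 12298)/(-46289 + S(33)) = (11497 - 12298)/(-46289 - 49/2) = -801/(-92627/2) = -801*(-2/92627) = 1602/92627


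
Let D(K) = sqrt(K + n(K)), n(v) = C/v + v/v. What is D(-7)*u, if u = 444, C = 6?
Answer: 1776*I*sqrt(21)/7 ≈ 1162.7*I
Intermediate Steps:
n(v) = 1 + 6/v (n(v) = 6/v + v/v = 6/v + 1 = 1 + 6/v)
D(K) = sqrt(K + (6 + K)/K)
D(-7)*u = sqrt(1 - 7 + 6/(-7))*444 = sqrt(1 - 7 + 6*(-1/7))*444 = sqrt(1 - 7 - 6/7)*444 = sqrt(-48/7)*444 = (4*I*sqrt(21)/7)*444 = 1776*I*sqrt(21)/7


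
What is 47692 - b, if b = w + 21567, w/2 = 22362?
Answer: -18599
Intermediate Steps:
w = 44724 (w = 2*22362 = 44724)
b = 66291 (b = 44724 + 21567 = 66291)
47692 - b = 47692 - 1*66291 = 47692 - 66291 = -18599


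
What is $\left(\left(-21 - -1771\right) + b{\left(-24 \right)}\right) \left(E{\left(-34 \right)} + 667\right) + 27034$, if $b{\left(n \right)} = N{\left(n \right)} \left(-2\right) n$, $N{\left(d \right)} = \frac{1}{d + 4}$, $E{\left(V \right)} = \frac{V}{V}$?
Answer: $\frac{5972154}{5} \approx 1.1944 \cdot 10^{6}$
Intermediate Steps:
$E{\left(V \right)} = 1$
$N{\left(d \right)} = \frac{1}{4 + d}$
$b{\left(n \right)} = - \frac{2 n}{4 + n}$ ($b{\left(n \right)} = \frac{1}{4 + n} \left(-2\right) n = - \frac{2}{4 + n} n = - \frac{2 n}{4 + n}$)
$\left(\left(-21 - -1771\right) + b{\left(-24 \right)}\right) \left(E{\left(-34 \right)} + 667\right) + 27034 = \left(\left(-21 - -1771\right) - - \frac{48}{4 - 24}\right) \left(1 + 667\right) + 27034 = \left(\left(-21 + 1771\right) - - \frac{48}{-20}\right) 668 + 27034 = \left(1750 - \left(-48\right) \left(- \frac{1}{20}\right)\right) 668 + 27034 = \left(1750 - \frac{12}{5}\right) 668 + 27034 = \frac{8738}{5} \cdot 668 + 27034 = \frac{5836984}{5} + 27034 = \frac{5972154}{5}$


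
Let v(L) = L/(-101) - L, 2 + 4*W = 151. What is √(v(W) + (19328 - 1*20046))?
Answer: 7*I*√629230/202 ≈ 27.489*I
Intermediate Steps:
W = 149/4 (W = -½ + (¼)*151 = -½ + 151/4 = 149/4 ≈ 37.250)
v(L) = -102*L/101 (v(L) = L*(-1/101) - L = -L/101 - L = -102*L/101)
√(v(W) + (19328 - 1*20046)) = √(-102/101*149/4 + (19328 - 1*20046)) = √(-7599/202 + (19328 - 20046)) = √(-7599/202 - 718) = √(-152635/202) = 7*I*√629230/202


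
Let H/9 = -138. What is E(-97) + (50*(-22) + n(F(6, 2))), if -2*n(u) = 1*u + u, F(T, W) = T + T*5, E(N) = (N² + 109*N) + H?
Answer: -3542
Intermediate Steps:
H = -1242 (H = 9*(-138) = -1242)
E(N) = -1242 + N² + 109*N (E(N) = (N² + 109*N) - 1242 = -1242 + N² + 109*N)
F(T, W) = 6*T (F(T, W) = T + 5*T = 6*T)
n(u) = -u (n(u) = -(1*u + u)/2 = -(u + u)/2 = -u)
E(-97) + (50*(-22) + n(F(6, 2))) = (-1242 + (-97)² + 109*(-97)) + (50*(-22) - 6*6) = (-1242 + 9409 - 10573) + (-1100 - 1*36) = -2406 + (-1100 - 36) = -2406 - 1136 = -3542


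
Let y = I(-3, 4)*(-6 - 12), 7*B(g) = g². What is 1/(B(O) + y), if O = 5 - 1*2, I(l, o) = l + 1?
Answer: 7/261 ≈ 0.026820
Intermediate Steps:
I(l, o) = 1 + l
O = 3 (O = 5 - 2 = 3)
B(g) = g²/7
y = 36 (y = (1 - 3)*(-6 - 12) = -2*(-18) = 36)
1/(B(O) + y) = 1/((⅐)*3² + 36) = 1/((⅐)*9 + 36) = 1/(9/7 + 36) = 1/(261/7) = 7/261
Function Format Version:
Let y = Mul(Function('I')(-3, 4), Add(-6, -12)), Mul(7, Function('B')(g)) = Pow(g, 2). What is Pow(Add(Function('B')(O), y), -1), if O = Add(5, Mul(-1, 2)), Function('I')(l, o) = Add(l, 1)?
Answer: Rational(7, 261) ≈ 0.026820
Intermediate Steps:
Function('I')(l, o) = Add(1, l)
O = 3 (O = Add(5, -2) = 3)
Function('B')(g) = Mul(Rational(1, 7), Pow(g, 2))
y = 36 (y = Mul(Add(1, -3), Add(-6, -12)) = Mul(-2, -18) = 36)
Pow(Add(Function('B')(O), y), -1) = Pow(Add(Mul(Rational(1, 7), Pow(3, 2)), 36), -1) = Pow(Add(Mul(Rational(1, 7), 9), 36), -1) = Pow(Add(Rational(9, 7), 36), -1) = Pow(Rational(261, 7), -1) = Rational(7, 261)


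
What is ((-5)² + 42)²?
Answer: 4489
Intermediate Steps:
((-5)² + 42)² = (25 + 42)² = 67² = 4489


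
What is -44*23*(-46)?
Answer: 46552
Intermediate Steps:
-44*23*(-46) = -1012*(-46) = 46552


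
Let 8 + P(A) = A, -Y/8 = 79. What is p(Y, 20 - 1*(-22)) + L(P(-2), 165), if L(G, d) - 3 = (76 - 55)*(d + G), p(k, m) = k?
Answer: 2626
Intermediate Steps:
Y = -632 (Y = -8*79 = -632)
P(A) = -8 + A
L(G, d) = 3 + 21*G + 21*d (L(G, d) = 3 + (76 - 55)*(d + G) = 3 + 21*(G + d) = 3 + (21*G + 21*d) = 3 + 21*G + 21*d)
p(Y, 20 - 1*(-22)) + L(P(-2), 165) = -632 + (3 + 21*(-8 - 2) + 21*165) = -632 + (3 + 21*(-10) + 3465) = -632 + (3 - 210 + 3465) = -632 + 3258 = 2626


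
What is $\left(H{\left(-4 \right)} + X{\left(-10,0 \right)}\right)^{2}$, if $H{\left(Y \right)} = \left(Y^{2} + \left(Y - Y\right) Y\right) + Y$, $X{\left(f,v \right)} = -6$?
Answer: $36$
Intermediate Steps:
$H{\left(Y \right)} = Y + Y^{2}$ ($H{\left(Y \right)} = \left(Y^{2} + 0 Y\right) + Y = \left(Y^{2} + 0\right) + Y = Y^{2} + Y = Y + Y^{2}$)
$\left(H{\left(-4 \right)} + X{\left(-10,0 \right)}\right)^{2} = \left(- 4 \left(1 - 4\right) - 6\right)^{2} = \left(\left(-4\right) \left(-3\right) - 6\right)^{2} = \left(12 - 6\right)^{2} = 6^{2} = 36$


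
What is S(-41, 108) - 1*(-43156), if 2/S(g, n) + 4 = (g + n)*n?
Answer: 156052097/3616 ≈ 43156.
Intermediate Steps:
S(g, n) = 2/(-4 + n*(g + n)) (S(g, n) = 2/(-4 + (g + n)*n) = 2/(-4 + n*(g + n)))
S(-41, 108) - 1*(-43156) = 2/(-4 + 108² - 41*108) - 1*(-43156) = 2/(-4 + 11664 - 4428) + 43156 = 2/7232 + 43156 = 2*(1/7232) + 43156 = 1/3616 + 43156 = 156052097/3616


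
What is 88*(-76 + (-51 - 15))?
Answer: -12496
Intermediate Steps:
88*(-76 + (-51 - 15)) = 88*(-76 - 66) = 88*(-142) = -12496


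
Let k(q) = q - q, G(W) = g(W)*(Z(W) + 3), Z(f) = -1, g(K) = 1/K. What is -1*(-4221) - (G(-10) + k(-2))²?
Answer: 105524/25 ≈ 4221.0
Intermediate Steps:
g(K) = 1/K
G(W) = 2/W (G(W) = (-1 + 3)/W = 2/W)
k(q) = 0
-1*(-4221) - (G(-10) + k(-2))² = -1*(-4221) - (2/(-10) + 0)² = 4221 - (2*(-⅒) + 0)² = 4221 - (-⅕ + 0)² = 4221 - (-⅕)² = 4221 - 1*1/25 = 4221 - 1/25 = 105524/25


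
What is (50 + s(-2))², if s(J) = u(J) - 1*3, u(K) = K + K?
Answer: 1849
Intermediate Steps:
u(K) = 2*K
s(J) = -3 + 2*J (s(J) = 2*J - 1*3 = 2*J - 3 = -3 + 2*J)
(50 + s(-2))² = (50 + (-3 + 2*(-2)))² = (50 + (-3 - 4))² = (50 - 7)² = 43² = 1849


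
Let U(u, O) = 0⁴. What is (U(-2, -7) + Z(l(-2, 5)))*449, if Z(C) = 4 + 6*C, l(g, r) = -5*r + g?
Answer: -70942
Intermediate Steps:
l(g, r) = g - 5*r
U(u, O) = 0
(U(-2, -7) + Z(l(-2, 5)))*449 = (0 + (4 + 6*(-2 - 5*5)))*449 = (0 + (4 + 6*(-2 - 25)))*449 = (0 + (4 + 6*(-27)))*449 = (0 + (4 - 162))*449 = (0 - 158)*449 = -158*449 = -70942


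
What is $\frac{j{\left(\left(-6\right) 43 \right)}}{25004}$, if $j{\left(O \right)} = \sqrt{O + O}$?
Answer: $\frac{i \sqrt{129}}{12502} \approx 0.00090848 i$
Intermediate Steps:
$j{\left(O \right)} = \sqrt{2} \sqrt{O}$ ($j{\left(O \right)} = \sqrt{2 O} = \sqrt{2} \sqrt{O}$)
$\frac{j{\left(\left(-6\right) 43 \right)}}{25004} = \frac{\sqrt{2} \sqrt{\left(-6\right) 43}}{25004} = \sqrt{2} \sqrt{-258} \cdot \frac{1}{25004} = \sqrt{2} i \sqrt{258} \cdot \frac{1}{25004} = 2 i \sqrt{129} \cdot \frac{1}{25004} = \frac{i \sqrt{129}}{12502}$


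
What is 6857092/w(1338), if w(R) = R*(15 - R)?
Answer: -3428546/885087 ≈ -3.8737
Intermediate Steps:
6857092/w(1338) = 6857092/((1338*(15 - 1*1338))) = 6857092/((1338*(15 - 1338))) = 6857092/((1338*(-1323))) = 6857092/(-1770174) = 6857092*(-1/1770174) = -3428546/885087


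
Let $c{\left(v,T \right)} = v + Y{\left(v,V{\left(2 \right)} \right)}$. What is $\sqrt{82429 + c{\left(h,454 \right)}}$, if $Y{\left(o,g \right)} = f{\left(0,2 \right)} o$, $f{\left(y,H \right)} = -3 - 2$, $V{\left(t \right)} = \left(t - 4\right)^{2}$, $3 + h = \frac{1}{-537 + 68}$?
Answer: $\frac{\sqrt{18133806677}}{469} \approx 287.13$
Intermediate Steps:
$h = - \frac{1408}{469}$ ($h = -3 + \frac{1}{-537 + 68} = -3 + \frac{1}{-469} = -3 - \frac{1}{469} = - \frac{1408}{469} \approx -3.0021$)
$V{\left(t \right)} = \left(-4 + t\right)^{2}$
$f{\left(y,H \right)} = -5$
$Y{\left(o,g \right)} = - 5 o$
$c{\left(v,T \right)} = - 4 v$ ($c{\left(v,T \right)} = v - 5 v = - 4 v$)
$\sqrt{82429 + c{\left(h,454 \right)}} = \sqrt{82429 - - \frac{5632}{469}} = \sqrt{82429 + \frac{5632}{469}} = \sqrt{\frac{38664833}{469}} = \frac{\sqrt{18133806677}}{469}$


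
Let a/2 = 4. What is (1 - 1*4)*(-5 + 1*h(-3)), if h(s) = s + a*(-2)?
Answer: 72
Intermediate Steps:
a = 8 (a = 2*4 = 8)
h(s) = -16 + s (h(s) = s + 8*(-2) = s - 16 = -16 + s)
(1 - 1*4)*(-5 + 1*h(-3)) = (1 - 1*4)*(-5 + 1*(-16 - 3)) = (1 - 4)*(-5 + 1*(-19)) = -3*(-5 - 19) = -3*(-24) = 72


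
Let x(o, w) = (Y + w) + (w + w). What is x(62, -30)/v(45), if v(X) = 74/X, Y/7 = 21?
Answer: 2565/74 ≈ 34.662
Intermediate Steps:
Y = 147 (Y = 7*21 = 147)
x(o, w) = 147 + 3*w (x(o, w) = (147 + w) + (w + w) = (147 + w) + 2*w = 147 + 3*w)
x(62, -30)/v(45) = (147 + 3*(-30))/((74/45)) = (147 - 90)/((74*(1/45))) = 57/(74/45) = 57*(45/74) = 2565/74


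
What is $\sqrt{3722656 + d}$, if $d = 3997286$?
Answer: $\sqrt{7719942} \approx 2778.5$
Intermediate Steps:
$\sqrt{3722656 + d} = \sqrt{3722656 + 3997286} = \sqrt{7719942}$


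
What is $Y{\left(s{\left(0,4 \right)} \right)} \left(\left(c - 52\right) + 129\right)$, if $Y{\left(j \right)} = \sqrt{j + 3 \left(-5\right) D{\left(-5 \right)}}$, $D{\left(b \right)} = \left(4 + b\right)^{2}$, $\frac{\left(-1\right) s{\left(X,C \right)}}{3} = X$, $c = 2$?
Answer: $79 i \sqrt{15} \approx 305.97 i$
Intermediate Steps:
$s{\left(X,C \right)} = - 3 X$
$Y{\left(j \right)} = \sqrt{-15 + j}$ ($Y{\left(j \right)} = \sqrt{j + 3 \left(-5\right) \left(4 - 5\right)^{2}} = \sqrt{j - 15 \left(-1\right)^{2}} = \sqrt{j - 15} = \sqrt{-15 + j}$)
$Y{\left(s{\left(0,4 \right)} \right)} \left(\left(c - 52\right) + 129\right) = \sqrt{-15 - 0} \left(\left(2 - 52\right) + 129\right) = \sqrt{-15 + 0} \left(\left(2 - 52\right) + 129\right) = \sqrt{-15} \left(-50 + 129\right) = i \sqrt{15} \cdot 79 = 79 i \sqrt{15}$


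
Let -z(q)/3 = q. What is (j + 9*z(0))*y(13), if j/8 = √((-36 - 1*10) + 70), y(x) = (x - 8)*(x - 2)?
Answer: 880*√6 ≈ 2155.6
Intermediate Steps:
z(q) = -3*q
y(x) = (-8 + x)*(-2 + x)
j = 16*√6 (j = 8*√((-36 - 1*10) + 70) = 8*√((-36 - 10) + 70) = 8*√(-46 + 70) = 8*√24 = 8*(2*√6) = 16*√6 ≈ 39.192)
(j + 9*z(0))*y(13) = (16*√6 + 9*(-3*0))*(16 + 13² - 10*13) = (16*√6 + 9*0)*(16 + 169 - 130) = (16*√6 + 0)*55 = (16*√6)*55 = 880*√6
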